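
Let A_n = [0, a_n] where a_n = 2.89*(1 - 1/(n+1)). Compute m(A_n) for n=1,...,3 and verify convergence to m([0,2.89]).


By continuity of measure from below: if A_n increases to A, then m(A_n) -> m(A).
Here A = [0, 2.89], so m(A) = 2.89
Step 1: a_1 = 2.89*(1 - 1/2) = 1.445, m(A_1) = 1.445
Step 2: a_2 = 2.89*(1 - 1/3) = 1.9267, m(A_2) = 1.9267
Step 3: a_3 = 2.89*(1 - 1/4) = 2.1675, m(A_3) = 2.1675
Limit: m(A_n) -> m([0,2.89]) = 2.89


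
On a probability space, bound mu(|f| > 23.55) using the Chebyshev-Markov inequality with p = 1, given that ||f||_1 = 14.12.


Chebyshev/Markov inequality: mu(|f| > eps) <= (||f||_p / eps)^p
Step 1: ||f||_1 / eps = 14.12 / 23.55 = 0.599575
Step 2: Raise to power p = 1:
  (0.599575)^1 = 0.599575
Step 3: Therefore mu(|f| > 23.55) <= 0.599575


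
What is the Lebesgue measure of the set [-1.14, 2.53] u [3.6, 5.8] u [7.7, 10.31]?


For pairwise disjoint intervals, m(union) = sum of lengths.
= (2.53 - -1.14) + (5.8 - 3.6) + (10.31 - 7.7)
= 3.67 + 2.2 + 2.61
= 8.48


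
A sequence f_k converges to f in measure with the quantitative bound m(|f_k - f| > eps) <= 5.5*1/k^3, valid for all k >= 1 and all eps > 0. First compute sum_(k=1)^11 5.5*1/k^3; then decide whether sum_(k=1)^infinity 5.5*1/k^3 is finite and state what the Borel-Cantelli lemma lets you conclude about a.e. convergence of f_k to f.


Step 1: List the terms 5.5*1/k^3 for k = 1 to 11:
  k=1: 5.5
  k=2: 0.6875
  k=3: 0.203704
  k=4: 0.085938
  k=5: 0.044
  k=6: 0.025463
  k=7: 0.016035
  k=8: 0.010742
  k=9: 0.007545
  k=10: 0.0055
  k=11: 0.004132
Step 2: Partial sum = 5.5 + 0.6875 + 0.203704 + 0.085938 + 0.044 + 0.025463 + 0.016035 + 0.010742 + 0.007545 + 0.0055 + 0.004132
     = 6.590558
Step 3: The full series sum_(k>=1) 5.5*1/k^3 converges (p-series with p = 3 > 1; a constant multiple of a convergent series converges).
Step 4: Fix eps > 0. Since sum_k m(|f_k - f| > eps) < infinity, the Borel-Cantelli lemma gives
        m(limsup_k {|f_k - f| > eps}) = 0, i.e. for a.e. x, |f_k(x) - f(x)| <= eps for all large k.
        Applying this with eps = 1/j for j = 1, 2, ... and intersecting the countably many full-measure sets,
        for a.e. x we get limsup_k |f_k(x) - f(x)| <= 1/j for every j, hence f_k -> f almost everywhere.
Conclusion: series converges; Borel-Cantelli yields f_k -> f a.e.


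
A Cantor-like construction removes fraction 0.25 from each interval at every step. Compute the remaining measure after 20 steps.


Step 1: At each step, fraction remaining = 1 - 0.25 = 0.75
Step 2: After 20 steps, measure = (0.75)^20
Result = 0.003171


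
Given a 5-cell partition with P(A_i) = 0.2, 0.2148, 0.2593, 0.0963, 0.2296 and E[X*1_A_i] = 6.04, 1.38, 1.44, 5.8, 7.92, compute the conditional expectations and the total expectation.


For each cell A_i: E[X|A_i] = E[X*1_A_i] / P(A_i)
Step 1: E[X|A_1] = 6.04 / 0.2 = 30.2
Step 2: E[X|A_2] = 1.38 / 0.2148 = 6.424581
Step 3: E[X|A_3] = 1.44 / 0.2593 = 5.553413
Step 4: E[X|A_4] = 5.8 / 0.0963 = 60.228453
Step 5: E[X|A_5] = 7.92 / 0.2296 = 34.494774
Verification: E[X] = sum E[X*1_A_i] = 6.04 + 1.38 + 1.44 + 5.8 + 7.92 = 22.58


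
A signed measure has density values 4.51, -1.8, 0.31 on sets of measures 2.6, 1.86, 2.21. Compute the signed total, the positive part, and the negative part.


Step 1: Compute signed measure on each set:
  Set 1: 4.51 * 2.6 = 11.726
  Set 2: -1.8 * 1.86 = -3.348
  Set 3: 0.31 * 2.21 = 0.6851
Step 2: Total signed measure = (11.726) + (-3.348) + (0.6851)
     = 9.0631
Step 3: Positive part mu+(X) = sum of positive contributions = 12.4111
Step 4: Negative part mu-(X) = |sum of negative contributions| = 3.348


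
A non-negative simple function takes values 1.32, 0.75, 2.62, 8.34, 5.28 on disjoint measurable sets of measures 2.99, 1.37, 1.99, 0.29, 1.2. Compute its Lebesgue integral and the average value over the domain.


Step 1: Integral = sum(value_i * measure_i)
= 1.32*2.99 + 0.75*1.37 + 2.62*1.99 + 8.34*0.29 + 5.28*1.2
= 3.9468 + 1.0275 + 5.2138 + 2.4186 + 6.336
= 18.9427
Step 2: Total measure of domain = 2.99 + 1.37 + 1.99 + 0.29 + 1.2 = 7.84
Step 3: Average value = 18.9427 / 7.84 = 2.416161


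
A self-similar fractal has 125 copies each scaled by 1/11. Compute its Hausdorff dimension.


For a self-similar set with N copies scaled by 1/r:
dim_H = log(N)/log(r) = log(125)/log(11)
= 4.828314/2.397895
= 2.013563


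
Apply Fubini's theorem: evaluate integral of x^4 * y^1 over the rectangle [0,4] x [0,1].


By Fubini's theorem, the double integral factors as a product of single integrals:
Step 1: integral_0^4 x^4 dx = [x^5/5] from 0 to 4
     = 4^5/5 = 204.8
Step 2: integral_0^1 y^1 dy = [y^2/2] from 0 to 1
     = 1^2/2 = 0.5
Step 3: Double integral = 204.8 * 0.5 = 102.4


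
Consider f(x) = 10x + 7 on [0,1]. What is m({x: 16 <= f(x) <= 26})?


f^(-1)([16, 26]) = {x : 16 <= 10x + 7 <= 26}
Solving: (16 - 7)/10 <= x <= (26 - 7)/10
= [0.9, 1.9]
Intersecting with [0,1]: [0.9, 1]
Measure = 1 - 0.9 = 0.1


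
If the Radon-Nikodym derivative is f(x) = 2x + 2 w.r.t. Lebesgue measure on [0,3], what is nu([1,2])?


nu(A) = integral_A (dnu/dmu) dmu = integral_1^2 (2x + 2) dx
Step 1: Antiderivative F(x) = (2/2)x^2 + 2x
Step 2: F(2) = (2/2)*2^2 + 2*2 = 4 + 4 = 8
Step 3: F(1) = (2/2)*1^2 + 2*1 = 1 + 2 = 3
Step 4: nu([1,2]) = F(2) - F(1) = 8 - 3 = 5


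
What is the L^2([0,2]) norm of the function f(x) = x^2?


Step 1: ||f||_2 = (integral_0^2 |x^2|^2 dx)^(1/2)
     = (integral_0^2 x^4 dx)^(1/2)
Step 2: integral_0^2 x^4 dx = [x^5/(5)] from 0 to 2 = 2^5/5
     = 32/5 = 6.4
Step 3: ||f||_2 = (6.4)^(1/2) = 2.529822


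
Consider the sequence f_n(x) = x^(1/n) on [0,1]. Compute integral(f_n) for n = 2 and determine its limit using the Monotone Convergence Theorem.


At n = 2: f_2(x) = x^(1/2).
Step 1: integral(x^(1/2), 0, 1) = [x^(1/2+1) / (1/2+1)] from 0 to 1
     = 1 / (1/2 + 1) = 1 / ((2+1)/2) = 2/(2+1)
     = 2/3 = 0.666667
Step 2: As n -> infinity, f_n(x) = x^(1/n) -> 1 for x in (0,1], and f_n is increasing in n.
By MCT, lim_n integral(f_n) = integral(lim_n f_n) = integral(1, 0, 1) = 1.
Step 3: Verify convergence: 2/3 = 0.666667 -> 1


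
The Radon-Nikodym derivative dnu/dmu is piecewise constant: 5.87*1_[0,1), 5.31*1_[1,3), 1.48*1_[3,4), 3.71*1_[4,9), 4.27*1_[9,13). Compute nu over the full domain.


Integrate each piece of the Radon-Nikodym derivative:
Step 1: integral_0^1 5.87 dx = 5.87*(1-0) = 5.87*1 = 5.87
Step 2: integral_1^3 5.31 dx = 5.31*(3-1) = 5.31*2 = 10.62
Step 3: integral_3^4 1.48 dx = 1.48*(4-3) = 1.48*1 = 1.48
Step 4: integral_4^9 3.71 dx = 3.71*(9-4) = 3.71*5 = 18.55
Step 5: integral_9^13 4.27 dx = 4.27*(13-9) = 4.27*4 = 17.08
Total: 5.87 + 10.62 + 1.48 + 18.55 + 17.08 = 53.6


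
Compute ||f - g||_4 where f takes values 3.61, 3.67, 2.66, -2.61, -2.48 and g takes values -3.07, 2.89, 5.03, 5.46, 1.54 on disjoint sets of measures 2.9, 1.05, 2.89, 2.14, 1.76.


Step 1: Compute differences f_i - g_i:
  3.61 - -3.07 = 6.68
  3.67 - 2.89 = 0.78
  2.66 - 5.03 = -2.37
  -2.61 - 5.46 = -8.07
  -2.48 - 1.54 = -4.02
Step 2: Compute |diff|^4 * measure for each set:
  |6.68|^4 * 2.9 = 1991.158582 * 2.9 = 5774.359887
  |0.78|^4 * 1.05 = 0.370151 * 1.05 = 0.388658
  |-2.37|^4 * 2.89 = 31.549566 * 2.89 = 91.178245
  |-8.07|^4 * 2.14 = 4241.2526 * 2.14 = 9076.280564
  |-4.02|^4 * 1.76 = 261.158528 * 1.76 = 459.63901
Step 3: Sum = 15401.846363
Step 4: ||f-g||_4 = (15401.846363)^(1/4) = 11.140205


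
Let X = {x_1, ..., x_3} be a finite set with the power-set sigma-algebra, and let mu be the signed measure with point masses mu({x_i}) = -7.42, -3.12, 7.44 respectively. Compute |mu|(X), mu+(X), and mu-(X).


Step 1: Every measurable set is a union of atoms (the cells / points), so a Hahn decomposition is
  obtained by grouping atoms by sign: P = union of atoms with mu > 0, N = union of the remaining atoms.
  Atoms in P (indices): 3;  atoms in N (indices): 1, 2
  Positive values: 7.44
  Negative values: -7.42, -3.12
Step 2: mu+(X) = mu(P) = sum of positive atom values = 7.44
Step 3: mu-(X) = -mu(N) = sum of |negative atom values| = 10.54
Step 4: |mu|(X) = mu+(X) + mu-(X) = 7.44 + 10.54 = 17.98


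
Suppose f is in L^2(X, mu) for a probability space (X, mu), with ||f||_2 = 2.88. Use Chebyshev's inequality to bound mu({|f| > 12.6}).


Chebyshev/Markov inequality: mu(|f| > eps) <= (||f||_p / eps)^p
Step 1: ||f||_2 / eps = 2.88 / 12.6 = 0.228571
Step 2: Raise to power p = 2:
  (0.228571)^2 = 0.052245
Step 3: Therefore mu(|f| > 12.6) <= 0.052245


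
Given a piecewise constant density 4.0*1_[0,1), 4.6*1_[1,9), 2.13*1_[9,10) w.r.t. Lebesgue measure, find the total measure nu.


Integrate each piece of the Radon-Nikodym derivative:
Step 1: integral_0^1 4.0 dx = 4.0*(1-0) = 4.0*1 = 4
Step 2: integral_1^9 4.6 dx = 4.6*(9-1) = 4.6*8 = 36.8
Step 3: integral_9^10 2.13 dx = 2.13*(10-9) = 2.13*1 = 2.13
Total: 4 + 36.8 + 2.13 = 42.93


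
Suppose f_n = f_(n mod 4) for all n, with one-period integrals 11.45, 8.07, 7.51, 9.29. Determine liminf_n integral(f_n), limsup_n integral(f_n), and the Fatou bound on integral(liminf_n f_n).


The sequence (integral(f_n)) is periodic with period 4, repeating the values 11.45, 8.07, 7.51, 9.29 indefinitely.
Step 1: For a periodic sequence, every tail (a_m, a_(m+1), ...) contains all 4 period values infinitely often.
Step 2: Hence inf of every tail = min of the period values = min(11.45, 8.07, 7.51, 9.29) = 7.51.
        liminf_n integral(f_n) = sup over m of (inf of tail from m) = 7.51.
Step 3: Similarly sup of every tail = max of the period values = 11.45.
        limsup_n integral(f_n) = 11.45.
Step 4: Fatou's lemma: integral(liminf_n f_n) <= liminf_n integral(f_n) = 7.51.
        So the integral of the pointwise liminf is at most 7.51.


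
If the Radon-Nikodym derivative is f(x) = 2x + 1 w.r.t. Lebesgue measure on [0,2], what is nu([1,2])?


nu(A) = integral_A (dnu/dmu) dmu = integral_1^2 (2x + 1) dx
Step 1: Antiderivative F(x) = (2/2)x^2 + 1x
Step 2: F(2) = (2/2)*2^2 + 1*2 = 4 + 2 = 6
Step 3: F(1) = (2/2)*1^2 + 1*1 = 1 + 1 = 2
Step 4: nu([1,2]) = F(2) - F(1) = 6 - 2 = 4


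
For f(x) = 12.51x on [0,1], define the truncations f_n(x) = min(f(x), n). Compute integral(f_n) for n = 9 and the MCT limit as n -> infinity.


f(x) = 12.51x on [0,1]; f_n(x) = min(12.51x, n). At n = 9:
Step 1: f(x) reaches 9 at x = 9/12.51 = 0.719424
Step 2: integral(f_9) = integral(12.51x, 0, 0.719424) + integral(9, 0.719424, 1)
       = 12.51*0.719424^2/2 + 9*(1 - 0.719424)
       = 3.23741 + 2.52518
       = 5.76259
Step 3: As n -> infinity, f_n increases to f, so by MCT integral(f_n) -> integral(f) = 12.51/2 = 6.255.
Convergence: integral(f_9) = 5.76259 -> 6.255 as n -> infinity


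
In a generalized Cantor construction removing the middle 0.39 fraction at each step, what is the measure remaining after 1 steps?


Step 1: At each step, fraction remaining = 1 - 0.39 = 0.61
Step 2: After 1 steps, measure = (0.61)^1
Step 3: Computing the power step by step:
  After step 1: 0.61
Result = 0.61


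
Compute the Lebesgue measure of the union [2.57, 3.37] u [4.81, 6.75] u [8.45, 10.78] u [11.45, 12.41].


For pairwise disjoint intervals, m(union) = sum of lengths.
= (3.37 - 2.57) + (6.75 - 4.81) + (10.78 - 8.45) + (12.41 - 11.45)
= 0.8 + 1.94 + 2.33 + 0.96
= 6.03


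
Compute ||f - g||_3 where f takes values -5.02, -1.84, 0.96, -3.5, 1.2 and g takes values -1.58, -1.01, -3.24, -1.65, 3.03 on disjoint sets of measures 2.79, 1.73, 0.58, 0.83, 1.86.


Step 1: Compute differences f_i - g_i:
  -5.02 - -1.58 = -3.44
  -1.84 - -1.01 = -0.83
  0.96 - -3.24 = 4.2
  -3.5 - -1.65 = -1.85
  1.2 - 3.03 = -1.83
Step 2: Compute |diff|^3 * measure for each set:
  |-3.44|^3 * 2.79 = 40.707584 * 2.79 = 113.574159
  |-0.83|^3 * 1.73 = 0.571787 * 1.73 = 0.989192
  |4.2|^3 * 0.58 = 74.088 * 0.58 = 42.97104
  |-1.85|^3 * 0.83 = 6.331625 * 0.83 = 5.255249
  |-1.83|^3 * 1.86 = 6.128487 * 1.86 = 11.398986
Step 3: Sum = 174.188625
Step 4: ||f-g||_3 = (174.188625)^(1/3) = 5.584787


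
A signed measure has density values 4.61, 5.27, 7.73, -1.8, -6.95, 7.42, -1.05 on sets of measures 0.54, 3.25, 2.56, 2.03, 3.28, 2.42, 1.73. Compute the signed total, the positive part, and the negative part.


Step 1: Compute signed measure on each set:
  Set 1: 4.61 * 0.54 = 2.4894
  Set 2: 5.27 * 3.25 = 17.1275
  Set 3: 7.73 * 2.56 = 19.7888
  Set 4: -1.8 * 2.03 = -3.654
  Set 5: -6.95 * 3.28 = -22.796
  Set 6: 7.42 * 2.42 = 17.9564
  Set 7: -1.05 * 1.73 = -1.8165
Step 2: Total signed measure = (2.4894) + (17.1275) + (19.7888) + (-3.654) + (-22.796) + (17.9564) + (-1.8165)
     = 29.0956
Step 3: Positive part mu+(X) = sum of positive contributions = 57.3621
Step 4: Negative part mu-(X) = |sum of negative contributions| = 28.2665


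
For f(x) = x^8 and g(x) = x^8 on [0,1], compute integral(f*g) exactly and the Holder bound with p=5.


Step 1: Exact integral of f*g = integral(x^16, 0, 1) = 1/17
     = 0.058824
Step 2: Holder bound with p=5, q=1.25:
  ||f||_p = (integral x^40 dx)^(1/5) = (1/41)^(1/5) = 0.475821
  ||g||_q = (integral x^10 dx)^(1/1.25) = (1/11)^(1/1.25) = 0.146854
Step 3: Holder bound = ||f||_p * ||g||_q = 0.475821 * 0.146854 = 0.069876
Verification: 0.058824 <= 0.069876 (Holder holds)


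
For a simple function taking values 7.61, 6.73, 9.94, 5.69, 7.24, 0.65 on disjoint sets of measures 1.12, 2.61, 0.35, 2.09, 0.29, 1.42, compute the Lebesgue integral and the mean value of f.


Step 1: Integral = sum(value_i * measure_i)
= 7.61*1.12 + 6.73*2.61 + 9.94*0.35 + 5.69*2.09 + 7.24*0.29 + 0.65*1.42
= 8.5232 + 17.5653 + 3.479 + 11.8921 + 2.0996 + 0.923
= 44.4822
Step 2: Total measure of domain = 1.12 + 2.61 + 0.35 + 2.09 + 0.29 + 1.42 = 7.88
Step 3: Average value = 44.4822 / 7.88 = 5.644949


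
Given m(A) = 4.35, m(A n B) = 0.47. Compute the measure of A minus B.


m(A \ B) = m(A) - m(A n B)
= 4.35 - 0.47
= 3.88


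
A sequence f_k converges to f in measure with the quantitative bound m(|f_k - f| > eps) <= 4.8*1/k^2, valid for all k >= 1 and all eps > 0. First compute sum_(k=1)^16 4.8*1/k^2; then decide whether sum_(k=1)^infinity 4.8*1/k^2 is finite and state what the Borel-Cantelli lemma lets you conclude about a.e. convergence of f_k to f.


Step 1: List the terms 4.8*1/k^2 for k = 1 to 16:
  k=1: 4.8
  k=2: 1.2
  k=3: 0.533333
  k=4: 0.3
  k=5: 0.192
  k=6: 0.133333
  k=7: 0.097959
  k=8: 0.075
  k=9: 0.059259
  k=10: 0.048
  k=11: 0.039669
  k=12: 0.033333
  k=13: 0.028402
  k=14: 0.02449
  k=15: 0.021333
  k=16: 0.01875
Step 2: Partial sum = 4.8 + 1.2 + 0.533333 + 0.3 + 0.192 + 0.133333 + 0.097959 + 0.075 + 0.059259 + 0.048 + 0.039669 + 0.033333 + 0.028402 + 0.02449 + 0.021333 + 0.01875
     = 7.604863
Step 3: The full series sum_(k>=1) 4.8*1/k^2 converges (p-series with p = 2 > 1; a constant multiple of a convergent series converges).
Step 4: Fix eps > 0. Since sum_k m(|f_k - f| > eps) < infinity, the Borel-Cantelli lemma gives
        m(limsup_k {|f_k - f| > eps}) = 0, i.e. for a.e. x, |f_k(x) - f(x)| <= eps for all large k.
        Applying this with eps = 1/j for j = 1, 2, ... and intersecting the countably many full-measure sets,
        for a.e. x we get limsup_k |f_k(x) - f(x)| <= 1/j for every j, hence f_k -> f almost everywhere.
Conclusion: series converges; Borel-Cantelli yields f_k -> f a.e.


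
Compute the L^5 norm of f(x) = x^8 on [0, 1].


Step 1: ||f||_5 = (integral_0^1 |x^8|^5 dx)^(1/5)
     = (integral_0^1 x^40 dx)^(1/5)
Step 2: integral_0^1 x^40 dx = [x^41/(41)] from 0 to 1 = 1^41/41
     = 1/41 = 0.02439
Step 3: ||f||_5 = (0.02439)^(1/5) = 0.475821


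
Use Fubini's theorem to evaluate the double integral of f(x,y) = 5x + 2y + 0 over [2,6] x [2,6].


By Fubini, integrate in x first, then y.
Step 1: Fix y, integrate over x in [2,6]:
  integral(5x + 2y + 0, x=2..6)
  = 5*(6^2 - 2^2)/2 + (2y + 0)*(6 - 2)
  = 80 + (2y + 0)*4
  = 80 + 8y + 0
  = 80 + 8y
Step 2: Integrate over y in [2,6]:
  integral(80 + 8y, y=2..6)
  = 80*4 + 8*(6^2 - 2^2)/2
  = 320 + 128
  = 448


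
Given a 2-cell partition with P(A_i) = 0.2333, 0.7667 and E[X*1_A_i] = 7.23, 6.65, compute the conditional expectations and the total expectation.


For each cell A_i: E[X|A_i] = E[X*1_A_i] / P(A_i)
Step 1: E[X|A_1] = 7.23 / 0.2333 = 30.990141
Step 2: E[X|A_2] = 6.65 / 0.7667 = 8.673536
Verification: E[X] = sum E[X*1_A_i] = 7.23 + 6.65 = 13.88


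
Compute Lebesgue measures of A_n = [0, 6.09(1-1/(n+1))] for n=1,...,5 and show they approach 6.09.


By continuity of measure from below: if A_n increases to A, then m(A_n) -> m(A).
Here A = [0, 6.09], so m(A) = 6.09
Step 1: a_1 = 6.09*(1 - 1/2) = 3.045, m(A_1) = 3.045
Step 2: a_2 = 6.09*(1 - 1/3) = 4.06, m(A_2) = 4.06
Step 3: a_3 = 6.09*(1 - 1/4) = 4.5675, m(A_3) = 4.5675
Step 4: a_4 = 6.09*(1 - 1/5) = 4.872, m(A_4) = 4.872
Step 5: a_5 = 6.09*(1 - 1/6) = 5.075, m(A_5) = 5.075
Limit: m(A_n) -> m([0,6.09]) = 6.09


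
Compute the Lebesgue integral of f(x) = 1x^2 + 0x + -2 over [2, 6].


The Lebesgue integral of a Riemann-integrable function agrees with the Riemann integral.
Antiderivative F(x) = (1/3)x^3 + (0/2)x^2 + -2x
F(6) = (1/3)*6^3 + (0/2)*6^2 + -2*6
     = (1/3)*216 + (0/2)*36 + -2*6
     = 72 + 0.0 + -12
     = 60
F(2) = -1.333333
Integral = F(6) - F(2) = 60 - -1.333333 = 61.333333


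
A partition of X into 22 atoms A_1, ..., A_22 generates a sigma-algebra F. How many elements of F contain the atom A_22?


Each element of F is a union of some subset S of the 22 atoms.
The element contains A_22 iff A_22 is in S.
So we count subsets S of {A_1,...,A_22} with A_22 in S: choose freely among the other 21 atoms.
Count = 2^(22-1) = 2^21 = 2097152.


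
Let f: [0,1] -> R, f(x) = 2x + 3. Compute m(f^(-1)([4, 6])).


f^(-1)([4, 6]) = {x : 4 <= 2x + 3 <= 6}
Solving: (4 - 3)/2 <= x <= (6 - 3)/2
= [0.5, 1.5]
Intersecting with [0,1]: [0.5, 1]
Measure = 1 - 0.5 = 0.5


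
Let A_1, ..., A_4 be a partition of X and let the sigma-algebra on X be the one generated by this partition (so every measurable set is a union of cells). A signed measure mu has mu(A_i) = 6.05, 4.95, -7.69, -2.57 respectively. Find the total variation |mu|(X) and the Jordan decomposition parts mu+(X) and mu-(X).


Step 1: Every measurable set is a union of atoms (the cells / points), so a Hahn decomposition is
  obtained by grouping atoms by sign: P = union of atoms with mu > 0, N = union of the remaining atoms.
  Atoms in P (indices): 1, 2;  atoms in N (indices): 3, 4
  Positive values: 6.05, 4.95
  Negative values: -7.69, -2.57
Step 2: mu+(X) = mu(P) = sum of positive atom values = 11
Step 3: mu-(X) = -mu(N) = sum of |negative atom values| = 10.26
Step 4: |mu|(X) = mu+(X) + mu-(X) = 11 + 10.26 = 21.26


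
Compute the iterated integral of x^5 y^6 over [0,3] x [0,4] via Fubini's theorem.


By Fubini's theorem, the double integral factors as a product of single integrals:
Step 1: integral_0^3 x^5 dx = [x^6/6] from 0 to 3
     = 3^6/6 = 121.5
Step 2: integral_0^4 y^6 dy = [y^7/7] from 0 to 4
     = 4^7/7 = 2340.571429
Step 3: Double integral = 121.5 * 2340.571429 = 284379.428571


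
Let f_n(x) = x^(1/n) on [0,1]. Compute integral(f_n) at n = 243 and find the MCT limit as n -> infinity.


At n = 243: f_243(x) = x^(1/243).
Step 1: integral(x^(1/243), 0, 1) = [x^(1/243+1) / (1/243+1)] from 0 to 1
     = 1 / (1/243 + 1) = 1 / ((243+1)/243) = 243/(243+1)
     = 243/244 = 0.995902
Step 2: As n -> infinity, f_n(x) = x^(1/n) -> 1 for x in (0,1], and f_n is increasing in n.
By MCT, lim_n integral(f_n) = integral(lim_n f_n) = integral(1, 0, 1) = 1.
Step 3: Verify convergence: 243/244 = 0.995902 -> 1


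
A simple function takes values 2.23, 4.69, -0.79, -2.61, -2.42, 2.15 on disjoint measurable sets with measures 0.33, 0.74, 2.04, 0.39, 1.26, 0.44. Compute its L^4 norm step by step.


Step 1: Compute |f_i|^4 for each value:
  |2.23|^4 = 24.729734
  |4.69|^4 = 483.828415
  |-0.79|^4 = 0.389501
  |-2.61|^4 = 46.404706
  |-2.42|^4 = 34.297421
  |2.15|^4 = 21.367506
Step 2: Multiply by measures and sum:
  24.729734 * 0.33 = 8.160812
  483.828415 * 0.74 = 358.033027
  0.389501 * 2.04 = 0.794582
  46.404706 * 0.39 = 18.097835
  34.297421 * 1.26 = 43.21475
  21.367506 * 0.44 = 9.401703
Sum = 8.160812 + 358.033027 + 0.794582 + 18.097835 + 43.21475 + 9.401703 = 437.70271
Step 3: Take the p-th root:
||f||_4 = (437.70271)^(1/4) = 4.573986


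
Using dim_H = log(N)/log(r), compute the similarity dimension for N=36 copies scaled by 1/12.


For a self-similar set with N copies scaled by 1/r:
dim_H = log(N)/log(r) = log(36)/log(12)
= 3.583519/2.484907
= 1.442114


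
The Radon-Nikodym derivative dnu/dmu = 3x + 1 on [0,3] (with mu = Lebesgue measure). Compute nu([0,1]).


nu(A) = integral_A (dnu/dmu) dmu = integral_0^1 (3x + 1) dx
Step 1: Antiderivative F(x) = (3/2)x^2 + 1x
Step 2: F(1) = (3/2)*1^2 + 1*1 = 1.5 + 1 = 2.5
Step 3: F(0) = (3/2)*0^2 + 1*0 = 0.0 + 0 = 0.0
Step 4: nu([0,1]) = F(1) - F(0) = 2.5 - 0.0 = 2.5


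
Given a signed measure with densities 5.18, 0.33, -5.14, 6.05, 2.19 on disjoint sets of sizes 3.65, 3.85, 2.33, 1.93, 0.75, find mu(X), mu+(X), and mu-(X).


Step 1: Compute signed measure on each set:
  Set 1: 5.18 * 3.65 = 18.907
  Set 2: 0.33 * 3.85 = 1.2705
  Set 3: -5.14 * 2.33 = -11.9762
  Set 4: 6.05 * 1.93 = 11.6765
  Set 5: 2.19 * 0.75 = 1.6425
Step 2: Total signed measure = (18.907) + (1.2705) + (-11.9762) + (11.6765) + (1.6425)
     = 21.5203
Step 3: Positive part mu+(X) = sum of positive contributions = 33.4965
Step 4: Negative part mu-(X) = |sum of negative contributions| = 11.9762


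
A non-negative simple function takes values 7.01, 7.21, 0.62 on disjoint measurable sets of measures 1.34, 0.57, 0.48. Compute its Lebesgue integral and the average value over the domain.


Step 1: Integral = sum(value_i * measure_i)
= 7.01*1.34 + 7.21*0.57 + 0.62*0.48
= 9.3934 + 4.1097 + 0.2976
= 13.8007
Step 2: Total measure of domain = 1.34 + 0.57 + 0.48 = 2.39
Step 3: Average value = 13.8007 / 2.39 = 5.774351


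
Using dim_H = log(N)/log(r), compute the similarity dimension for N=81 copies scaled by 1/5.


For a self-similar set with N copies scaled by 1/r:
dim_H = log(N)/log(r) = log(81)/log(5)
= 4.394449/1.609438
= 2.730425


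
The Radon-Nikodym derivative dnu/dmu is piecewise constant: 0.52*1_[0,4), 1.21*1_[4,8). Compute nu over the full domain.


Integrate each piece of the Radon-Nikodym derivative:
Step 1: integral_0^4 0.52 dx = 0.52*(4-0) = 0.52*4 = 2.08
Step 2: integral_4^8 1.21 dx = 1.21*(8-4) = 1.21*4 = 4.84
Total: 2.08 + 4.84 = 6.92


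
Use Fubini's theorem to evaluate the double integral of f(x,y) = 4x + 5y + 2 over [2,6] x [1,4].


By Fubini, integrate in x first, then y.
Step 1: Fix y, integrate over x in [2,6]:
  integral(4x + 5y + 2, x=2..6)
  = 4*(6^2 - 2^2)/2 + (5y + 2)*(6 - 2)
  = 64 + (5y + 2)*4
  = 64 + 20y + 8
  = 72 + 20y
Step 2: Integrate over y in [1,4]:
  integral(72 + 20y, y=1..4)
  = 72*3 + 20*(4^2 - 1^2)/2
  = 216 + 150
  = 366


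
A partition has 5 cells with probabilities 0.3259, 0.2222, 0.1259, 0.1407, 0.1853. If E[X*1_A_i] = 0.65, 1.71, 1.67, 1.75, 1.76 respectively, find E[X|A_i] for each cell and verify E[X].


For each cell A_i: E[X|A_i] = E[X*1_A_i] / P(A_i)
Step 1: E[X|A_1] = 0.65 / 0.3259 = 1.994477
Step 2: E[X|A_2] = 1.71 / 0.2222 = 7.69577
Step 3: E[X|A_3] = 1.67 / 0.1259 = 13.264496
Step 4: E[X|A_4] = 1.75 / 0.1407 = 12.437811
Step 5: E[X|A_5] = 1.76 / 0.1853 = 9.498111
Verification: E[X] = sum E[X*1_A_i] = 0.65 + 1.71 + 1.67 + 1.75 + 1.76 = 7.54


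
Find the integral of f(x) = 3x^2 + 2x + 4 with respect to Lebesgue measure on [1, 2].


The Lebesgue integral of a Riemann-integrable function agrees with the Riemann integral.
Antiderivative F(x) = (3/3)x^3 + (2/2)x^2 + 4x
F(2) = (3/3)*2^3 + (2/2)*2^2 + 4*2
     = (3/3)*8 + (2/2)*4 + 4*2
     = 8 + 4 + 8
     = 20
F(1) = 6
Integral = F(2) - F(1) = 20 - 6 = 14


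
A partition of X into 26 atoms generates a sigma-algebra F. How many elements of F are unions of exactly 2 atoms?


Each element of F is a union of some subset of the 26 atoms.
Elements that are unions of exactly 2 atoms correspond to 2-element subsets of the 26 atoms.
Count = C(26, 2) = 26! / (2! * 24!) = 325.


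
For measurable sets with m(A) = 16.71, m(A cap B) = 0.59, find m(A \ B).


m(A \ B) = m(A) - m(A n B)
= 16.71 - 0.59
= 16.12


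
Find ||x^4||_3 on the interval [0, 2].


Step 1: ||f||_3 = (integral_0^2 |x^4|^3 dx)^(1/3)
     = (integral_0^2 x^12 dx)^(1/3)
Step 2: integral_0^2 x^12 dx = [x^13/(13)] from 0 to 2 = 2^13/13
     = 8192/13 = 630.153846
Step 3: ||f||_3 = (630.153846)^(1/3) = 8.573317


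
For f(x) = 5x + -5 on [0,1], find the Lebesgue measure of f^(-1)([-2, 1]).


f^(-1)([-2, 1]) = {x : -2 <= 5x + -5 <= 1}
Solving: (-2 - -5)/5 <= x <= (1 - -5)/5
= [0.6, 1.2]
Intersecting with [0,1]: [0.6, 1]
Measure = 1 - 0.6 = 0.4


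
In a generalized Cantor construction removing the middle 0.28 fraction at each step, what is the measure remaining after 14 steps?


Step 1: At each step, fraction remaining = 1 - 0.28 = 0.72
Step 2: After 14 steps, measure = (0.72)^14
Result = 0.010061


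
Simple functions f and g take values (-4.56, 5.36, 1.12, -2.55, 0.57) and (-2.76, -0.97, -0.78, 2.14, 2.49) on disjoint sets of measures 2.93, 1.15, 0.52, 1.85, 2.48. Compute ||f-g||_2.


Step 1: Compute differences f_i - g_i:
  -4.56 - -2.76 = -1.8
  5.36 - -0.97 = 6.33
  1.12 - -0.78 = 1.9
  -2.55 - 2.14 = -4.69
  0.57 - 2.49 = -1.92
Step 2: Compute |diff|^2 * measure for each set:
  |-1.8|^2 * 2.93 = 3.24 * 2.93 = 9.4932
  |6.33|^2 * 1.15 = 40.0689 * 1.15 = 46.079235
  |1.9|^2 * 0.52 = 3.61 * 0.52 = 1.8772
  |-4.69|^2 * 1.85 = 21.9961 * 1.85 = 40.692785
  |-1.92|^2 * 2.48 = 3.6864 * 2.48 = 9.142272
Step 3: Sum = 107.284692
Step 4: ||f-g||_2 = (107.284692)^(1/2) = 10.357832


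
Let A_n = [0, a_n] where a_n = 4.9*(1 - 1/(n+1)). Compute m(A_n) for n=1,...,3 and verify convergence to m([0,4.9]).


By continuity of measure from below: if A_n increases to A, then m(A_n) -> m(A).
Here A = [0, 4.9], so m(A) = 4.9
Step 1: a_1 = 4.9*(1 - 1/2) = 2.45, m(A_1) = 2.45
Step 2: a_2 = 4.9*(1 - 1/3) = 3.2667, m(A_2) = 3.2667
Step 3: a_3 = 4.9*(1 - 1/4) = 3.675, m(A_3) = 3.675
Limit: m(A_n) -> m([0,4.9]) = 4.9


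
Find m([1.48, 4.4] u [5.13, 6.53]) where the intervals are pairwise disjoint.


For pairwise disjoint intervals, m(union) = sum of lengths.
= (4.4 - 1.48) + (6.53 - 5.13)
= 2.92 + 1.4
= 4.32


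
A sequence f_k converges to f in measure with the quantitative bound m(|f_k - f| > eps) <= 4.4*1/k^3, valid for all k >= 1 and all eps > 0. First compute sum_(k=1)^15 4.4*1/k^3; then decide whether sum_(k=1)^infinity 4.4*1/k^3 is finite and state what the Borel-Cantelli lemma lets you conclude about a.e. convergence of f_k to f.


Step 1: List the terms 4.4*1/k^3 for k = 1 to 15:
  k=1: 4.4
  k=2: 0.55
  k=3: 0.162963
  k=4: 0.06875
  k=5: 0.0352
  k=6: 0.02037
  k=7: 0.012828
  k=8: 0.008594
  k=9: 0.006036
  k=10: 0.0044
  k=11: 0.003306
  k=12: 0.002546
  k=13: 0.002003
  k=14: 0.001603
  k=15: 0.001304
Step 2: Partial sum = 4.4 + 0.55 + 0.162963 + 0.06875 + 0.0352 + 0.02037 + 0.012828 + 0.008594 + 0.006036 + 0.0044 + 0.003306 + 0.002546 + 0.002003 + 0.001603 + 0.001304
     = 5.279903
Step 3: The full series sum_(k>=1) 4.4*1/k^3 converges (p-series with p = 3 > 1; a constant multiple of a convergent series converges).
Step 4: Fix eps > 0. Since sum_k m(|f_k - f| > eps) < infinity, the Borel-Cantelli lemma gives
        m(limsup_k {|f_k - f| > eps}) = 0, i.e. for a.e. x, |f_k(x) - f(x)| <= eps for all large k.
        Applying this with eps = 1/j for j = 1, 2, ... and intersecting the countably many full-measure sets,
        for a.e. x we get limsup_k |f_k(x) - f(x)| <= 1/j for every j, hence f_k -> f almost everywhere.
Conclusion: series converges; Borel-Cantelli yields f_k -> f a.e.


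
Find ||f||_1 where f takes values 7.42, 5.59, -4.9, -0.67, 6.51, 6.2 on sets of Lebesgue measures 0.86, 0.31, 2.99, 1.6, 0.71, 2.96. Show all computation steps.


Step 1: Compute |f_i|^1 for each value:
  |7.42|^1 = 7.42
  |5.59|^1 = 5.59
  |-4.9|^1 = 4.9
  |-0.67|^1 = 0.67
  |6.51|^1 = 6.51
  |6.2|^1 = 6.2
Step 2: Multiply by measures and sum:
  7.42 * 0.86 = 6.3812
  5.59 * 0.31 = 1.7329
  4.9 * 2.99 = 14.651
  0.67 * 1.6 = 1.072
  6.51 * 0.71 = 4.6221
  6.2 * 2.96 = 18.352
Sum = 6.3812 + 1.7329 + 14.651 + 1.072 + 4.6221 + 18.352 = 46.8112
Step 3: Take the p-th root:
||f||_1 = (46.8112)^(1/1) = 46.8112


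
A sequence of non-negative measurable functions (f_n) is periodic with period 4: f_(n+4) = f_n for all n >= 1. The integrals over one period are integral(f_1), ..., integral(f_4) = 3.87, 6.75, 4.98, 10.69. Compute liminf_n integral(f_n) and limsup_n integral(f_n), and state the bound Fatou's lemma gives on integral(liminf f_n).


The sequence (integral(f_n)) is periodic with period 4, repeating the values 3.87, 6.75, 4.98, 10.69 indefinitely.
Step 1: For a periodic sequence, every tail (a_m, a_(m+1), ...) contains all 4 period values infinitely often.
Step 2: Hence inf of every tail = min of the period values = min(3.87, 6.75, 4.98, 10.69) = 3.87.
        liminf_n integral(f_n) = sup over m of (inf of tail from m) = 3.87.
Step 3: Similarly sup of every tail = max of the period values = 10.69.
        limsup_n integral(f_n) = 10.69.
Step 4: Fatou's lemma: integral(liminf_n f_n) <= liminf_n integral(f_n) = 3.87.
        So the integral of the pointwise liminf is at most 3.87.


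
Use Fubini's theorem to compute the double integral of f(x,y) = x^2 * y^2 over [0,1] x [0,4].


By Fubini's theorem, the double integral factors as a product of single integrals:
Step 1: integral_0^1 x^2 dx = [x^3/3] from 0 to 1
     = 1^3/3 = 0.333333
Step 2: integral_0^4 y^2 dy = [y^3/3] from 0 to 4
     = 4^3/3 = 21.333333
Step 3: Double integral = 0.333333 * 21.333333 = 7.111111


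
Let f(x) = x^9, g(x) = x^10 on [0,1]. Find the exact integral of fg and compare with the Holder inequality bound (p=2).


Step 1: Exact integral of f*g = integral(x^19, 0, 1) = 1/20
     = 0.05
Step 2: Holder bound with p=2, q=2:
  ||f||_p = (integral x^18 dx)^(1/2) = (1/19)^(1/2) = 0.229416
  ||g||_q = (integral x^20 dx)^(1/2) = (1/21)^(1/2) = 0.218218
Step 3: Holder bound = ||f||_p * ||g||_q = 0.229416 * 0.218218 = 0.050063
Verification: 0.05 <= 0.050063 (Holder holds)


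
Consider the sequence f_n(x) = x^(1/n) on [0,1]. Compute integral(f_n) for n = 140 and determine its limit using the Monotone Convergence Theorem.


At n = 140: f_140(x) = x^(1/140).
Step 1: integral(x^(1/140), 0, 1) = [x^(1/140+1) / (1/140+1)] from 0 to 1
     = 1 / (1/140 + 1) = 1 / ((140+1)/140) = 140/(140+1)
     = 140/141 = 0.992908
Step 2: As n -> infinity, f_n(x) = x^(1/n) -> 1 for x in (0,1], and f_n is increasing in n.
By MCT, lim_n integral(f_n) = integral(lim_n f_n) = integral(1, 0, 1) = 1.
Step 3: Verify convergence: 140/141 = 0.992908 -> 1


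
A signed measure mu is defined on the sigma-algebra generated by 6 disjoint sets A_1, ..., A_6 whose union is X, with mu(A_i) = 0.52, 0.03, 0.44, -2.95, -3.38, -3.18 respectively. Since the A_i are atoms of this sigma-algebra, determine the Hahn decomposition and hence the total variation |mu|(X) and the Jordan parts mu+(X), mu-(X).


Step 1: Every measurable set is a union of atoms (the cells / points), so a Hahn decomposition is
  obtained by grouping atoms by sign: P = union of atoms with mu > 0, N = union of the remaining atoms.
  Atoms in P (indices): 1, 2, 3;  atoms in N (indices): 4, 5, 6
  Positive values: 0.52, 0.03, 0.44
  Negative values: -2.95, -3.38, -3.18
Step 2: mu+(X) = mu(P) = sum of positive atom values = 0.99
Step 3: mu-(X) = -mu(N) = sum of |negative atom values| = 9.51
Step 4: |mu|(X) = mu+(X) + mu-(X) = 0.99 + 9.51 = 10.5


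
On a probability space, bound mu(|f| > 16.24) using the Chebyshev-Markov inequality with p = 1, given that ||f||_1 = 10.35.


Chebyshev/Markov inequality: mu(|f| > eps) <= (||f||_p / eps)^p
Step 1: ||f||_1 / eps = 10.35 / 16.24 = 0.637315
Step 2: Raise to power p = 1:
  (0.637315)^1 = 0.637315
Step 3: Therefore mu(|f| > 16.24) <= 0.637315


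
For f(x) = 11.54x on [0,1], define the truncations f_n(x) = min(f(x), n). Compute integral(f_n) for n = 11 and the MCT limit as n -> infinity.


f(x) = 11.54x on [0,1]; f_n(x) = min(11.54x, n). At n = 11:
Step 1: f(x) reaches 11 at x = 11/11.54 = 0.953206
Step 2: integral(f_11) = integral(11.54x, 0, 0.953206) + integral(11, 0.953206, 1)
       = 11.54*0.953206^2/2 + 11*(1 - 0.953206)
       = 5.242634 + 0.514731
       = 5.757366
Step 3: As n -> infinity, f_n increases to f, so by MCT integral(f_n) -> integral(f) = 11.54/2 = 5.77.
Convergence: integral(f_11) = 5.757366 -> 5.77 as n -> infinity


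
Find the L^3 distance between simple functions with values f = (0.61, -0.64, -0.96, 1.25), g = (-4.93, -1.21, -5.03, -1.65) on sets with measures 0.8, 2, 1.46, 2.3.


Step 1: Compute differences f_i - g_i:
  0.61 - -4.93 = 5.54
  -0.64 - -1.21 = 0.57
  -0.96 - -5.03 = 4.07
  1.25 - -1.65 = 2.9
Step 2: Compute |diff|^3 * measure for each set:
  |5.54|^3 * 0.8 = 170.031464 * 0.8 = 136.025171
  |0.57|^3 * 2 = 0.185193 * 2 = 0.370386
  |4.07|^3 * 1.46 = 67.419143 * 1.46 = 98.431949
  |2.9|^3 * 2.3 = 24.389 * 2.3 = 56.0947
Step 3: Sum = 290.922206
Step 4: ||f-g||_3 = (290.922206)^(1/3) = 6.626115


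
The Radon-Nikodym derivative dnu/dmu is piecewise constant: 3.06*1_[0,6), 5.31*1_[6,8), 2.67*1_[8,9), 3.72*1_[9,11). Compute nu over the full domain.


Integrate each piece of the Radon-Nikodym derivative:
Step 1: integral_0^6 3.06 dx = 3.06*(6-0) = 3.06*6 = 18.36
Step 2: integral_6^8 5.31 dx = 5.31*(8-6) = 5.31*2 = 10.62
Step 3: integral_8^9 2.67 dx = 2.67*(9-8) = 2.67*1 = 2.67
Step 4: integral_9^11 3.72 dx = 3.72*(11-9) = 3.72*2 = 7.44
Total: 18.36 + 10.62 + 2.67 + 7.44 = 39.09


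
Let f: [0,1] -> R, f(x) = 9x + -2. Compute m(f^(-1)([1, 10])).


f^(-1)([1, 10]) = {x : 1 <= 9x + -2 <= 10}
Solving: (1 - -2)/9 <= x <= (10 - -2)/9
= [0.333333, 1.333333]
Intersecting with [0,1]: [0.333333, 1]
Measure = 1 - 0.333333 = 0.666667


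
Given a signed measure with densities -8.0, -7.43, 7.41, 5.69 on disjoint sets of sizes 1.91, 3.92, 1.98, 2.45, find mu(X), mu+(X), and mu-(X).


Step 1: Compute signed measure on each set:
  Set 1: -8.0 * 1.91 = -15.28
  Set 2: -7.43 * 3.92 = -29.1256
  Set 3: 7.41 * 1.98 = 14.6718
  Set 4: 5.69 * 2.45 = 13.9405
Step 2: Total signed measure = (-15.28) + (-29.1256) + (14.6718) + (13.9405)
     = -15.7933
Step 3: Positive part mu+(X) = sum of positive contributions = 28.6123
Step 4: Negative part mu-(X) = |sum of negative contributions| = 44.4056


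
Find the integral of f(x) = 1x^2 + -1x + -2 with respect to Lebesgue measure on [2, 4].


The Lebesgue integral of a Riemann-integrable function agrees with the Riemann integral.
Antiderivative F(x) = (1/3)x^3 + (-1/2)x^2 + -2x
F(4) = (1/3)*4^3 + (-1/2)*4^2 + -2*4
     = (1/3)*64 + (-1/2)*16 + -2*4
     = 21.333333 + -8 + -8
     = 5.333333
F(2) = -3.333333
Integral = F(4) - F(2) = 5.333333 - -3.333333 = 8.666667


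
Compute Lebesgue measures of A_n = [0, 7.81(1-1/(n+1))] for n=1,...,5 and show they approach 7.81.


By continuity of measure from below: if A_n increases to A, then m(A_n) -> m(A).
Here A = [0, 7.81], so m(A) = 7.81
Step 1: a_1 = 7.81*(1 - 1/2) = 3.905, m(A_1) = 3.905
Step 2: a_2 = 7.81*(1 - 1/3) = 5.2067, m(A_2) = 5.2067
Step 3: a_3 = 7.81*(1 - 1/4) = 5.8575, m(A_3) = 5.8575
Step 4: a_4 = 7.81*(1 - 1/5) = 6.248, m(A_4) = 6.248
Step 5: a_5 = 7.81*(1 - 1/6) = 6.5083, m(A_5) = 6.5083
Limit: m(A_n) -> m([0,7.81]) = 7.81


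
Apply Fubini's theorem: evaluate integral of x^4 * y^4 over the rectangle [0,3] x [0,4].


By Fubini's theorem, the double integral factors as a product of single integrals:
Step 1: integral_0^3 x^4 dx = [x^5/5] from 0 to 3
     = 3^5/5 = 48.6
Step 2: integral_0^4 y^4 dy = [y^5/5] from 0 to 4
     = 4^5/5 = 204.8
Step 3: Double integral = 48.6 * 204.8 = 9953.28


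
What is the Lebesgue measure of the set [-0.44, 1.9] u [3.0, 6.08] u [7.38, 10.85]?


For pairwise disjoint intervals, m(union) = sum of lengths.
= (1.9 - -0.44) + (6.08 - 3.0) + (10.85 - 7.38)
= 2.34 + 3.08 + 3.47
= 8.89


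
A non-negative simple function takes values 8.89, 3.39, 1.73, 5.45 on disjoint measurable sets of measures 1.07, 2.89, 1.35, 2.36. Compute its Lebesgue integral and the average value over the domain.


Step 1: Integral = sum(value_i * measure_i)
= 8.89*1.07 + 3.39*2.89 + 1.73*1.35 + 5.45*2.36
= 9.5123 + 9.7971 + 2.3355 + 12.862
= 34.5069
Step 2: Total measure of domain = 1.07 + 2.89 + 1.35 + 2.36 = 7.67
Step 3: Average value = 34.5069 / 7.67 = 4.498944


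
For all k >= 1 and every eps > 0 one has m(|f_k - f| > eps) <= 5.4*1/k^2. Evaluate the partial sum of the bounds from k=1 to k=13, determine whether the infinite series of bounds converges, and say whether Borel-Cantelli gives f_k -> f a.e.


Step 1: List the terms 5.4*1/k^2 for k = 1 to 13:
  k=1: 5.4
  k=2: 1.35
  k=3: 0.6
  k=4: 0.3375
  k=5: 0.216
  k=6: 0.15
  k=7: 0.110204
  k=8: 0.084375
  k=9: 0.066667
  k=10: 0.054
  k=11: 0.044628
  k=12: 0.0375
  k=13: 0.031953
Step 2: Partial sum = 5.4 + 1.35 + 0.6 + 0.3375 + 0.216 + 0.15 + 0.110204 + 0.084375 + 0.066667 + 0.054 + 0.044628 + 0.0375 + 0.031953
     = 8.482827
Step 3: The full series sum_(k>=1) 5.4*1/k^2 converges (p-series with p = 2 > 1; a constant multiple of a convergent series converges).
Step 4: Fix eps > 0. Since sum_k m(|f_k - f| > eps) < infinity, the Borel-Cantelli lemma gives
        m(limsup_k {|f_k - f| > eps}) = 0, i.e. for a.e. x, |f_k(x) - f(x)| <= eps for all large k.
        Applying this with eps = 1/j for j = 1, 2, ... and intersecting the countably many full-measure sets,
        for a.e. x we get limsup_k |f_k(x) - f(x)| <= 1/j for every j, hence f_k -> f almost everywhere.
Conclusion: series converges; Borel-Cantelli yields f_k -> f a.e.


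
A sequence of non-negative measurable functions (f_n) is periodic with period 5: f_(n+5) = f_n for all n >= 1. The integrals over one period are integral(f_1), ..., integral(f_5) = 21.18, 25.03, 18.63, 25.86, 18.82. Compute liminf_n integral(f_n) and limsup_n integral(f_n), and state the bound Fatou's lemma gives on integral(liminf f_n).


The sequence (integral(f_n)) is periodic with period 5, repeating the values 21.18, 25.03, 18.63, 25.86, 18.82 indefinitely.
Step 1: For a periodic sequence, every tail (a_m, a_(m+1), ...) contains all 5 period values infinitely often.
Step 2: Hence inf of every tail = min of the period values = min(21.18, 25.03, 18.63, 25.86, 18.82) = 18.63.
        liminf_n integral(f_n) = sup over m of (inf of tail from m) = 18.63.
Step 3: Similarly sup of every tail = max of the period values = 25.86.
        limsup_n integral(f_n) = 25.86.
Step 4: Fatou's lemma: integral(liminf_n f_n) <= liminf_n integral(f_n) = 18.63.
        So the integral of the pointwise liminf is at most 18.63.


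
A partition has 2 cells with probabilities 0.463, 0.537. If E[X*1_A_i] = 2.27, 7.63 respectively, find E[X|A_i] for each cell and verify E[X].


For each cell A_i: E[X|A_i] = E[X*1_A_i] / P(A_i)
Step 1: E[X|A_1] = 2.27 / 0.463 = 4.902808
Step 2: E[X|A_2] = 7.63 / 0.537 = 14.208566
Verification: E[X] = sum E[X*1_A_i] = 2.27 + 7.63 = 9.9


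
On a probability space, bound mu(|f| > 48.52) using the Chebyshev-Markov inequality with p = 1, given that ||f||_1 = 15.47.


Chebyshev/Markov inequality: mu(|f| > eps) <= (||f||_p / eps)^p
Step 1: ||f||_1 / eps = 15.47 / 48.52 = 0.318838
Step 2: Raise to power p = 1:
  (0.318838)^1 = 0.318838
Step 3: Therefore mu(|f| > 48.52) <= 0.318838


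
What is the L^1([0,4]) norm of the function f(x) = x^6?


Step 1: ||f||_1 = (integral_0^4 |x^6|^1 dx)^(1/1)
     = (integral_0^4 x^6 dx)^(1/1)
Step 2: integral_0^4 x^6 dx = [x^7/(7)] from 0 to 4 = 4^7/7
     = 16384/7 = 2340.571429
Step 3: ||f||_1 = (2340.571429)^(1/1) = 2340.571429


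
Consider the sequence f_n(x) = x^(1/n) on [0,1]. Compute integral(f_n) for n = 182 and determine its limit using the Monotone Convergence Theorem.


At n = 182: f_182(x) = x^(1/182).
Step 1: integral(x^(1/182), 0, 1) = [x^(1/182+1) / (1/182+1)] from 0 to 1
     = 1 / (1/182 + 1) = 1 / ((182+1)/182) = 182/(182+1)
     = 182/183 = 0.994536
Step 2: As n -> infinity, f_n(x) = x^(1/n) -> 1 for x in (0,1], and f_n is increasing in n.
By MCT, lim_n integral(f_n) = integral(lim_n f_n) = integral(1, 0, 1) = 1.
Step 3: Verify convergence: 182/183 = 0.994536 -> 1
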